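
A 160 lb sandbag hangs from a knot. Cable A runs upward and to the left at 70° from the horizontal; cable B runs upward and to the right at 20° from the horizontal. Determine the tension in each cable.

ΣF_x = 0: −T_A·cos70° + T_B·cos20° = 0 → T_B = 0.36397·T_A.
ΣF_y = 0: T_A·sin70° + T_B·sin20° = 160.
Substitute: T_A·(0.939693 + 0.36397·0.34202) = 160 → T_A = 150.351 ≈ 150.4 lb.
Then T_B = 0.36397 × 150.351 = 54.72 lb.

T_A = 150.4 lb, T_B = 54.72 lb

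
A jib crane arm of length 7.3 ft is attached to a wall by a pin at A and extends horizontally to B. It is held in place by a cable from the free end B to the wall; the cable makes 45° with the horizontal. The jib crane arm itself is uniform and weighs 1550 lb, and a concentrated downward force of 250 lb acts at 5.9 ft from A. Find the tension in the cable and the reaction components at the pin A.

T = 1382 lb, A_x = 977.1 lb, A_y = 822.9 lb

ΣM about A: T·sin45°·7.3 − 1550·3.65 − 250·5.9 = 0 → T = 7132.5/(7.3·0.707107) = 1381.76 ≈ 1382 lb.
ΣF_x = 0: A_x − T·cos45° = 0 → A_x = 1381.76 × 0.707107 = 977.1 lb.
ΣF_y = 0: A_y + T·sin45° − 1550 − 250 = 0 → A_y = 1800 − 1381.76 × 0.707107 = 822.9 lb.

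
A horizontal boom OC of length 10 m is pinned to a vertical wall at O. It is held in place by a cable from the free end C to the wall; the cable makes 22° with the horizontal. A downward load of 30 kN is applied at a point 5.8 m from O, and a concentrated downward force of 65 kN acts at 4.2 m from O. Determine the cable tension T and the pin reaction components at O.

ΣM about O: T·sin22°·10 − 30·5.8 − 65·4.2 = 0 → T = 447/(10·0.374607) = 119.325 ≈ 119.3 kN.
ΣF_x = 0: O_x − T·cos22° = 0 → O_x = 119.325 × 0.927184 = 110.6 kN.
ΣF_y = 0: O_y + T·sin22° − 30 − 65 = 0 → O_y = 95 − 119.325 × 0.374607 = 50.30 kN.

T = 119.3 kN, O_x = 110.6 kN, O_y = 50.30 kN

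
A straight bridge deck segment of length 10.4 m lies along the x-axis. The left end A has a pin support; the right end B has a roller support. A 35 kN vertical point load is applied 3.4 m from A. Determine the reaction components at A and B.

Taking moments about A: B_y·10.4 − 35·3.4 = 0 → B_y = 119/10.4 = 11.4423 ≈ 11.44 kN.
ΣF_y = 0: A_y + 11.4423 − 35 = 0 → A_y = 23.56 kN.
ΣF_x = 0: no horizontal applied forces, so A_x = 0.

A_x = 0, A_y = 23.56 kN, B_y = 11.44 kN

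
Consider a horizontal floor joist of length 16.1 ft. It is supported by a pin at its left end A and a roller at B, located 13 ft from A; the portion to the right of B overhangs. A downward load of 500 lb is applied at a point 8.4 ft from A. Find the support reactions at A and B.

Moments about A: B_y·13 − 500·8.4 = 0 → B_y = 4200/13 = 323.077 ≈ 323.1 lb.
ΣF_y = 0: A_y + 323.077 − 500 = 0 → A_y = 176.9 lb.
ΣF_x = 0: no horizontal applied forces, so A_x = 0.

A_x = 0, A_y = 176.9 lb, B_y = 323.1 lb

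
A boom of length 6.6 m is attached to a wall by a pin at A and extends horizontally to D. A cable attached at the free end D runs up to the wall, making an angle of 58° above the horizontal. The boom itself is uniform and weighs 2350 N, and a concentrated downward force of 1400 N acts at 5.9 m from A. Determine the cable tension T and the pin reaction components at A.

ΣM about A: T·sin58°·6.6 − 2350·3.3 − 1400·5.9 = 0 → T = 16015/(6.6·0.848048) = 2861.29 ≈ 2861 N.
ΣF_x = 0: A_x − T·cos58° = 0 → A_x = 2861.29 × 0.529919 = 1516 N.
ΣF_y = 0: A_y + T·sin58° − 2350 − 1400 = 0 → A_y = 3750 − 2861.29 × 0.848048 = 1323 N.

T = 2861 N, A_x = 1516 N, A_y = 1323 N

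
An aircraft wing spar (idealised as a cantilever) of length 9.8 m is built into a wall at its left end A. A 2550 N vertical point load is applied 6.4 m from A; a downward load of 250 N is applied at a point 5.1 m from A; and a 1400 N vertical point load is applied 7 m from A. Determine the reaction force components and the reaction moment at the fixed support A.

A_x = 0, A_y = 4200 N, M_A = 27400 N·m

ΣF_x = 0: A_x = 0.
ΣF_y = 0: A_y − 2550 − 250 − 1400 = 0 → A_y = 4200 N.
ΣM about A: M_A − 2550·6.4 − 250·5.1 − 1400·7 = 0 → M_A = 27400 N·m.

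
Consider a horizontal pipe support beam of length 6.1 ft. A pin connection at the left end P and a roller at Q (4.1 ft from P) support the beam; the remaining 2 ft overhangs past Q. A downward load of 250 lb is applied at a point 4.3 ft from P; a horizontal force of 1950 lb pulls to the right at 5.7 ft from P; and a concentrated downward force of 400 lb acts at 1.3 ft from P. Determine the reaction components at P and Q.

P_x = -1950 lb, P_y = 261.0 lb, Q_y = 389.0 lb

Moments about P: Q_y·4.1 − 250·4.3 − 400·1.3 = 0 → Q_y = 1595/4.1 = 389.024 ≈ 389.0 lb.
ΣF_y = 0: P_y + 389.024 − 250 − 400 = 0 → P_y = 261.0 lb.
ΣF_x = 0: P_x + 1950 = 0 → P_x = -1950 lb.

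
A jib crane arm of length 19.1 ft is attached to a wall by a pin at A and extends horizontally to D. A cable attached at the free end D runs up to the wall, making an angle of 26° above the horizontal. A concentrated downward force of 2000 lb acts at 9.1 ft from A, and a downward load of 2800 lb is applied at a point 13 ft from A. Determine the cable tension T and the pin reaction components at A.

T = 6521 lb, A_x = 5861 lb, A_y = 1941 lb

ΣM about A: T·sin26°·19.1 − 2000·9.1 − 2800·13 = 0 → T = 54600/(19.1·0.438371) = 6521.05 ≈ 6521 lb.
ΣF_x = 0: A_x − T·cos26° = 0 → A_x = 6521.05 × 0.898794 = 5861 lb.
ΣF_y = 0: A_y + T·sin26° − 2000 − 2800 = 0 → A_y = 4800 − 6521.05 × 0.438371 = 1941 lb.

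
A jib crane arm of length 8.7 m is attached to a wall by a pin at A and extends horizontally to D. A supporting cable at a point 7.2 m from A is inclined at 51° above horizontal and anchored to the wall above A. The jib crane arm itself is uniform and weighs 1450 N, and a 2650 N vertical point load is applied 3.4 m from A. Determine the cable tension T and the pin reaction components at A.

T = 2737 N, A_x = 1723 N, A_y = 1973 N

ΣM about A: T·sin51°·7.2 − 1450·4.35 − 2650·3.4 = 0 → T = 15317.5/(7.2·0.777146) = 2737.49 ≈ 2737 N.
ΣF_x = 0: A_x − T·cos51° = 0 → A_x = 2737.49 × 0.62932 = 1723 N.
ΣF_y = 0: A_y + T·sin51° − 1450 − 2650 = 0 → A_y = 4100 − 2737.49 × 0.777146 = 1973 N.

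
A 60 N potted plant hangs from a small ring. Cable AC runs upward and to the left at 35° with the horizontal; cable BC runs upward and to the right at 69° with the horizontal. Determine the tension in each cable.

ΣF_x = 0: −T_AC·cos35° + T_BC·cos69° = 0 → T_BC = 2.28578·T_AC.
ΣF_y = 0: T_AC·sin35° + T_BC·sin69° = 60.
Substitute: T_AC·(0.573576 + 2.28578·0.93358) = 60 → T_AC = 22.1604 ≈ 22.16 N.
Then T_BC = 2.28578 × 22.1604 = 50.65 N.

T_AC = 22.16 N, T_BC = 50.65 N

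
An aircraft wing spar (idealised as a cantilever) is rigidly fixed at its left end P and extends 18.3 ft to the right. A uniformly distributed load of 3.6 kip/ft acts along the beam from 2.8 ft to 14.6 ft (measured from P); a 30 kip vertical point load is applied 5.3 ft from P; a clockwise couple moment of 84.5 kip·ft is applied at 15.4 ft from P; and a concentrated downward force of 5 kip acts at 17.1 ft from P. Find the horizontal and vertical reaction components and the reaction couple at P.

Resultant of the distributed load: 3.6 × 11.8 = 42.48 kip at 8.7 ft from P.
ΣF_x = 0: P_x = 0.
ΣF_y = 0: P_y − 3.6·11.8 − 30 − 5 = 0 → P_y = 77.48 kip.
ΣM about P: M_P − (3.6·11.8)·8.7 − 30·5.3 − 84.5 − 5·17.1 = 0 → M_P = 698.6 kip·ft.

P_x = 0, P_y = 77.48 kip, M_P = 698.6 kip·ft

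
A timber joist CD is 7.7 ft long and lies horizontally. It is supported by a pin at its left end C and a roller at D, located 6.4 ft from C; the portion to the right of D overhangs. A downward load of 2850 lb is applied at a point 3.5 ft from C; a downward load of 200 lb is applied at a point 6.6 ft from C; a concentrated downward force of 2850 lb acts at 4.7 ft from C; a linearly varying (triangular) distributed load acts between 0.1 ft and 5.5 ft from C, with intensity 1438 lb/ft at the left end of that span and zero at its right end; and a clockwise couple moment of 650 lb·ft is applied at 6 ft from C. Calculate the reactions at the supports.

C_x = 0, C_y = 4671 lb, D_y = 5112 lb

Resultant of the triangular load: ½ × 1438 × 5.4 = 3882.6 lb, acting at 1.9 ft from C (one-third of the span from the peak).
ΣM about C: D_y·6.4 − 2850·3.5 − 200·6.6 − 2850·4.7 − (½·1438·5.4)·1.9 − 650 = 0 → D_y = 32716.94/6.4 = 5112.02 ≈ 5112 lb.
ΣF_y = 0: C_y + 5112.02 − 2850 − 200 − 2850 − ½·1438·5.4 = 0 → C_y = 4671 lb.
ΣF_x = 0: no horizontal applied forces, so C_x = 0.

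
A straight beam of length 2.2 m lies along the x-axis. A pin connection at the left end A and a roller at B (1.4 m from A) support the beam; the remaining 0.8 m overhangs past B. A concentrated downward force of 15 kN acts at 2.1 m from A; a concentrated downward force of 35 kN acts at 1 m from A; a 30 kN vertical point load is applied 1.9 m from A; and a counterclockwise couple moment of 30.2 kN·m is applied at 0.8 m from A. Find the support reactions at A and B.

A_x = 0, A_y = 13.36 kN, B_y = 66.64 kN

Taking moments about A: B_y·1.4 − 15·2.1 − 35·1 − 30·1.9 + 30.2 = 0 → B_y = 93.3/1.4 = 66.6429 ≈ 66.64 kN.
ΣF_y = 0: A_y + 66.6429 − 15 − 35 − 30 = 0 → A_y = 13.36 kN.
ΣF_x = 0: no horizontal applied forces, so A_x = 0.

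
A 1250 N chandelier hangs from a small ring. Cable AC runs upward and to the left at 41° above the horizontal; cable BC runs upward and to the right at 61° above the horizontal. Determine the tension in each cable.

T_AC = 619.6 N, T_BC = 964.5 N

ΣF_x = 0: −T_AC·cos41° + T_BC·cos61° = 0 → T_BC = 1.55671·T_AC.
ΣF_y = 0: T_AC·sin41° + T_BC·sin61° = 1250.
Substitute: T_AC·(0.656059 + 1.55671·0.87462) = 1250 → T_AC = 619.551 ≈ 619.6 N.
Then T_BC = 1.55671 × 619.551 = 964.5 N.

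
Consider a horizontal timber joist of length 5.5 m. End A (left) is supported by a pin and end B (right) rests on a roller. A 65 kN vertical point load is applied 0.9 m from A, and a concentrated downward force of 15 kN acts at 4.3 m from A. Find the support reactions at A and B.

ΣM about A: B_y·5.5 − 65·0.9 − 15·4.3 = 0 → B_y = 123/5.5 = 22.3636 ≈ 22.36 kN.
ΣF_y = 0: A_y + 22.3636 − 65 − 15 = 0 → A_y = 57.64 kN.
ΣF_x = 0: no horizontal applied forces, so A_x = 0.

A_x = 0, A_y = 57.64 kN, B_y = 22.36 kN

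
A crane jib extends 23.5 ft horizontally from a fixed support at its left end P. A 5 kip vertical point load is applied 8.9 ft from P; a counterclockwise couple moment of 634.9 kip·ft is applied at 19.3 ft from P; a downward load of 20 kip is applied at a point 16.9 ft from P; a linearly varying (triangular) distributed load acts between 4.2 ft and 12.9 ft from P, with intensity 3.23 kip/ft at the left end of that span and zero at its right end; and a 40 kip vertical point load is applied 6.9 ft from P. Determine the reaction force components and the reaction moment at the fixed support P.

Resultant of the triangular load: ½ × 3.23 × 8.7 = 14.0505 kip, acting at 7.1 ft from P (one-third of the span from the peak).
ΣF_x = 0: P_x = 0.
ΣF_y = 0: P_y − 5 − 20 − ½·3.23·8.7 − 40 = 0 → P_y = 79.05 kip.
ΣM about P: M_P − 5·8.9 + 634.9 − 20·16.9 − (½·3.23·8.7)·7.1 − 40·6.9 = 0 → M_P = 123.4 kip·ft.

P_x = 0, P_y = 79.05 kip, M_P = 123.4 kip·ft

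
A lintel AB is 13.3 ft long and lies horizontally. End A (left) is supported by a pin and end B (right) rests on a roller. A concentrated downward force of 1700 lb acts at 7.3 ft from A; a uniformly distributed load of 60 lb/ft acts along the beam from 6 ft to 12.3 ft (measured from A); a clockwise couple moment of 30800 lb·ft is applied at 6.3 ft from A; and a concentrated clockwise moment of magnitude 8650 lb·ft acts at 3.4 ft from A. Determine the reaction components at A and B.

Resultant of the distributed load: 60 × 6.3 = 378 lb at 9.15 ft from A.
Moments about A: B_y·13.3 − 1700·7.3 − (60·6.3)·9.15 − 30800 − 8650 = 0 → B_y = 55318.7/13.3 = 4159.3 ≈ 4159 lb.
ΣF_y = 0: A_y + 4159.3 − 1700 − 60·6.3 = 0 → A_y = -2081 lb.
ΣF_x = 0: no horizontal applied forces, so A_x = 0.

A_x = 0, A_y = -2081 lb, B_y = 4159 lb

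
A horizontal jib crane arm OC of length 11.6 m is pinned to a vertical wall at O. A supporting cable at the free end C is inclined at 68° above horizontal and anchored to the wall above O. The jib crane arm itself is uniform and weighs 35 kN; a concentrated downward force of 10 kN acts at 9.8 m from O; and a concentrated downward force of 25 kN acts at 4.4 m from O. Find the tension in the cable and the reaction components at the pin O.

ΣM about O: T·sin68°·11.6 − 35·5.8 − 10·9.8 − 25·4.4 = 0 → T = 411/(11.6·0.927184) = 38.2136 ≈ 38.21 kN.
ΣF_x = 0: O_x − T·cos68° = 0 → O_x = 38.2136 × 0.374607 = 14.32 kN.
ΣF_y = 0: O_y + T·sin68° − 35 − 10 − 25 = 0 → O_y = 70 − 38.2136 × 0.927184 = 34.57 kN.

T = 38.21 kN, O_x = 14.32 kN, O_y = 34.57 kN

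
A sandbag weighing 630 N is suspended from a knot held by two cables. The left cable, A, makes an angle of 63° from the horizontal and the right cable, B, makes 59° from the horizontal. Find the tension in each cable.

T_A = 382.6 N, T_B = 337.3 N

ΣF_x = 0: −T_A·cos63° + T_B·cos59° = 0 → T_B = 0.88147·T_A.
ΣF_y = 0: T_A·sin63° + T_B·sin59° = 630.
Substitute: T_A·(0.891007 + 0.88147·0.857167) = 630 → T_A = 382.613 ≈ 382.6 N.
Then T_B = 0.88147 × 382.613 = 337.3 N.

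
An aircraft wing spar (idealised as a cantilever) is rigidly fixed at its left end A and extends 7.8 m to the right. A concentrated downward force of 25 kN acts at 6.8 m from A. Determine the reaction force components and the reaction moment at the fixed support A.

A_x = 0, A_y = 25.00 kN, M_A = 170.0 kN·m

ΣF_x = 0: A_x = 0.
ΣF_y = 0: A_y − 25 = 0 → A_y = 25.00 kN.
ΣM about A: M_A − 25·6.8 = 0 → M_A = 170.0 kN·m.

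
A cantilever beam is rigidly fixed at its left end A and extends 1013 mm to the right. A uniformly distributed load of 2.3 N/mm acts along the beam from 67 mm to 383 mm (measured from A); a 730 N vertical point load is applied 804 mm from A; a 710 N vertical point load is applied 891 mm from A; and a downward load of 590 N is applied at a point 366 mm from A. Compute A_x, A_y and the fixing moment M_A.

Resultant of the distributed load: 2.3 × 316 = 726.8 N at 225 mm from A.
ΣF_x = 0: A_x = 0.
ΣF_y = 0: A_y − 2.3·316 − 730 − 710 − 590 = 0 → A_y = 2757 N.
ΣM about A: M_A − (2.3·316)·225 − 730·804 − 710·891 − 590·366 = 0 → M_A = 1599000 N·mm.

A_x = 0, A_y = 2757 N, M_A = 1599000 N·mm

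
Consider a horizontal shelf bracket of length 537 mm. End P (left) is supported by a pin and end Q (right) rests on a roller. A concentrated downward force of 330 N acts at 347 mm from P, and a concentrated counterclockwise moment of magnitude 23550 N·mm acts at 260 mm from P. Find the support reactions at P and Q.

ΣM about P: Q_y·537 − 330·347 + 23550 = 0 → Q_y = 90960/537 = 169.385 ≈ 169.4 N.
ΣF_y = 0: P_y + 169.385 − 330 = 0 → P_y = 160.6 N.
ΣF_x = 0: no horizontal applied forces, so P_x = 0.

P_x = 0, P_y = 160.6 N, Q_y = 169.4 N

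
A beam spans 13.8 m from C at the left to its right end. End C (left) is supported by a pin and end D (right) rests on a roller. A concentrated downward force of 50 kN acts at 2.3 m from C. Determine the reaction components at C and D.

Taking moments about C: D_y·13.8 − 50·2.3 = 0 → D_y = 115/13.8 = 8.33333 ≈ 8.333 kN.
ΣF_y = 0: C_y + 8.33333 − 50 = 0 → C_y = 41.67 kN.
ΣF_x = 0: no horizontal applied forces, so C_x = 0.

C_x = 0, C_y = 41.67 kN, D_y = 8.333 kN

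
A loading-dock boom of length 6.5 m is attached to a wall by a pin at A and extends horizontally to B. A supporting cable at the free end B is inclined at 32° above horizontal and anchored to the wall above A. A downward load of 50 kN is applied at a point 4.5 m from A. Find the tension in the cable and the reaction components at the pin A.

ΣM about A: T·sin32°·6.5 − 50·4.5 = 0 → T = 225/(6.5·0.529919) = 65.322 ≈ 65.32 kN.
ΣF_x = 0: A_x − T·cos32° = 0 → A_x = 65.322 × 0.848048 = 55.40 kN.
ΣF_y = 0: A_y + T·sin32° − 50 = 0 → A_y = 50 − 65.322 × 0.529919 = 15.38 kN.

T = 65.32 kN, A_x = 55.40 kN, A_y = 15.38 kN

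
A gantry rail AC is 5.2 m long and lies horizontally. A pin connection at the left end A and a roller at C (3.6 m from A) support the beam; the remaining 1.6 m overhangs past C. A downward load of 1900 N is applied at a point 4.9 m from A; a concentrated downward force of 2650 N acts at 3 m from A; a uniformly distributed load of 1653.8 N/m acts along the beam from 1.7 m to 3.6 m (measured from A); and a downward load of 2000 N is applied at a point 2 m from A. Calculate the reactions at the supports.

Resultant of the distributed load: 1653.8 × 1.9 = 3142.22 N at 2.65 m from A.
Taking moments about A: C_y·3.6 − 1900·4.9 − 2650·3 − (1653.8·1.9)·2.65 − 2000·2 = 0 → C_y = 29586.883/3.6 = 8218.58 ≈ 8219 N.
ΣF_y = 0: A_y + 8218.58 − 1900 − 2650 − 1653.8·1.9 − 2000 = 0 → A_y = 1474 N.
ΣF_x = 0: no horizontal applied forces, so A_x = 0.

A_x = 0, A_y = 1474 N, C_y = 8219 N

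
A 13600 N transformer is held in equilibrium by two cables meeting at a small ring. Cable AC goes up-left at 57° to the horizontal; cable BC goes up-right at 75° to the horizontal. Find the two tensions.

ΣF_x = 0: −T_AC·cos57° + T_BC·cos75° = 0 → T_BC = 2.10432·T_AC.
ΣF_y = 0: T_AC·sin57° + T_BC·sin75° = 13600.
Substitute: T_AC·(0.838671 + 2.10432·0.965926) = 13600 → T_AC = 4736.55 ≈ 4737 N.
Then T_BC = 2.10432 × 4736.55 = 9967 N.

T_AC = 4737 N, T_BC = 9967 N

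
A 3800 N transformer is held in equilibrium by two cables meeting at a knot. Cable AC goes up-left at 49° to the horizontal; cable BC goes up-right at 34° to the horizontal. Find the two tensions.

ΣF_x = 0: −T_AC·cos49° + T_BC·cos34° = 0 → T_BC = 0.79135·T_AC.
ΣF_y = 0: T_AC·sin49° + T_BC·sin34° = 3800.
Substitute: T_AC·(0.75471 + 0.79135·0.559193) = 3800 → T_AC = 3174 N.
Then T_BC = 0.79135 × 3174 = 2512 N.

T_AC = 3174 N, T_BC = 2512 N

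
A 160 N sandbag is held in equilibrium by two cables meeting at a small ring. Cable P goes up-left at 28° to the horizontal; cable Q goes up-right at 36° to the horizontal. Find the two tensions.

ΣF_x = 0: −T_P·cos28° + T_Q·cos36° = 0 → T_Q = 1.09138·T_P.
ΣF_y = 0: T_P·sin28° + T_Q·sin36° = 160.
Substitute: T_P·(0.469472 + 1.09138·0.587785) = 160 → T_P = 144.018 ≈ 144.0 N.
Then T_Q = 1.09138 × 144.018 = 157.2 N.

T_P = 144.0 N, T_Q = 157.2 N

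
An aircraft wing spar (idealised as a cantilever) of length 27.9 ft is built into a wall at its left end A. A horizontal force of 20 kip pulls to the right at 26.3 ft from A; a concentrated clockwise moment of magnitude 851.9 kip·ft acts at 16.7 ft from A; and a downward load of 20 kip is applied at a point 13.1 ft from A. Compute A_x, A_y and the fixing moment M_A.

ΣF_x = 0: A_x + 20 = 0 → A_x = -20.00 kip.
ΣF_y = 0: A_y − 20 = 0 → A_y = 20.00 kip.
ΣM about A: M_A − 851.9 − 20·13.1 = 0 → M_A = 1114 kip·ft.

A_x = -20.00 kip, A_y = 20.00 kip, M_A = 1114 kip·ft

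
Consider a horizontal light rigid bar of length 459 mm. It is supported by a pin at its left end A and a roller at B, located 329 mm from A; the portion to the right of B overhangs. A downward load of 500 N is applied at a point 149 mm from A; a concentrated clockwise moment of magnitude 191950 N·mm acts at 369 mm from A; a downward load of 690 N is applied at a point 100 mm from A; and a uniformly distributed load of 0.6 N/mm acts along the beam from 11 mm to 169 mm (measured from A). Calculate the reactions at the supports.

Resultant of the distributed load: 0.6 × 158 = 94.8 N at 90 mm from A.
Taking moments about A: B_y·329 − 500·149 − 191950 − 690·100 − (0.6·158)·90 = 0 → B_y = 343982/329 = 1045.54 ≈ 1046 N.
ΣF_y = 0: A_y + 1045.54 − 500 − 690 − 0.6·158 = 0 → A_y = 239.3 N.
ΣF_x = 0: no horizontal applied forces, so A_x = 0.

A_x = 0, A_y = 239.3 N, B_y = 1046 N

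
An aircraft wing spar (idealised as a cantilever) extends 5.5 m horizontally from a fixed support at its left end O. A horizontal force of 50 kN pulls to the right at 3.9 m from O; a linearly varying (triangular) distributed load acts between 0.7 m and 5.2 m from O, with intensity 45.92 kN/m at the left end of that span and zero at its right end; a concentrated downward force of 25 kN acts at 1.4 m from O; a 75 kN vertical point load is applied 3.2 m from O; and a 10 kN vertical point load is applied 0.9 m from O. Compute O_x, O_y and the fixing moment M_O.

O_x = -50.00 kN, O_y = 213.3 kN, M_O = 511.3 kN·m

Resultant of the triangular load: ½ × 45.92 × 4.5 = 103.32 kN, acting at 2.2 m from O (one-third of the span from the peak).
ΣF_x = 0: O_x + 50 = 0 → O_x = -50.00 kN.
ΣF_y = 0: O_y − ½·45.92·4.5 − 25 − 75 − 10 = 0 → O_y = 213.3 kN.
ΣM about O: M_O − (½·45.92·4.5)·2.2 − 25·1.4 − 75·3.2 − 10·0.9 = 0 → M_O = 511.3 kN·m.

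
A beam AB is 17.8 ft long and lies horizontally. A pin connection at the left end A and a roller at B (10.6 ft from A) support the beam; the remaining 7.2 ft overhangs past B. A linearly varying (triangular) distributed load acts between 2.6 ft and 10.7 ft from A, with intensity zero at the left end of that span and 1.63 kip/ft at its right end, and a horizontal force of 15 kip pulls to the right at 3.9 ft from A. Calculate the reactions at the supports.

Resultant of the triangular load: ½ × 1.63 × 8.1 = 6.6015 kip, acting at 8 ft from A (one-third of the span from the peak).
ΣM about A: B_y·10.6 − (½·1.63·8.1)·8 = 0 → B_y = 52.812/10.6 = 4.98226 ≈ 4.982 kip.
ΣF_y = 0: A_y + 4.98226 − ½·1.63·8.1 = 0 → A_y = 1.619 kip.
ΣF_x = 0: A_x + 15 = 0 → A_x = -15.00 kip.

A_x = -15.00 kip, A_y = 1.619 kip, B_y = 4.982 kip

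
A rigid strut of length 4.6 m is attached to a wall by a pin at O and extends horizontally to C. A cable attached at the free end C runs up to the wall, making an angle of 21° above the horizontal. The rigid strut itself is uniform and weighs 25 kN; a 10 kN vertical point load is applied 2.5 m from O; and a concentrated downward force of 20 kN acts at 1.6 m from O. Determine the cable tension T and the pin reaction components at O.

T = 69.46 kN, O_x = 64.84 kN, O_y = 30.11 kN

ΣM about O: T·sin21°·4.6 − 25·2.3 − 10·2.5 − 20·1.6 = 0 → T = 114.5/(4.6·0.358368) = 69.4574 ≈ 69.46 kN.
ΣF_x = 0: O_x − T·cos21° = 0 → O_x = 69.4574 × 0.93358 = 64.84 kN.
ΣF_y = 0: O_y + T·sin21° − 25 − 10 − 20 = 0 → O_y = 55 − 69.4574 × 0.358368 = 30.11 kN.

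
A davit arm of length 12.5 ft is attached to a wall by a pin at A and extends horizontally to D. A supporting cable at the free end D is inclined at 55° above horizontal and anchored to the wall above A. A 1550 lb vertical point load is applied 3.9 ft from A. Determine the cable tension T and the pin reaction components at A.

ΣM about A: T·sin55°·12.5 − 1550·3.9 = 0 → T = 6045/(12.5·0.819152) = 590.367 ≈ 590.4 lb.
ΣF_x = 0: A_x − T·cos55° = 0 → A_x = 590.367 × 0.573576 = 338.6 lb.
ΣF_y = 0: A_y + T·sin55° − 1550 = 0 → A_y = 1550 − 590.367 × 0.819152 = 1066 lb.

T = 590.4 lb, A_x = 338.6 lb, A_y = 1066 lb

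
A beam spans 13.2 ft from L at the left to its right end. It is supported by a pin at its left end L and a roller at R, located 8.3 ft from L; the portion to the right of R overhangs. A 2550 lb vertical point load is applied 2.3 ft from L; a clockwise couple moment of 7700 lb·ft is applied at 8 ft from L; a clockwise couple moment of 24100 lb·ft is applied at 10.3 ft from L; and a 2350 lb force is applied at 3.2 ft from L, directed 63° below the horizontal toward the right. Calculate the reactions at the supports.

Taking moments about L: R_y·8.3 − 2550·2.3 − 7700 − 24100 − 2350·sin63°·3.2 = 0 → R_y = 44365.4/8.3 = 5345.23 ≈ 5345 lb.
ΣF_y = 0: L_y + 5345.23 − 2550 − 2350·sin63° = 0 → L_y = -701.4 lb.
ΣF_x = 0: L_x + 2350·cos63° = 0 → L_x = -1067 lb.

L_x = -1067 lb, L_y = -701.4 lb, R_y = 5345 lb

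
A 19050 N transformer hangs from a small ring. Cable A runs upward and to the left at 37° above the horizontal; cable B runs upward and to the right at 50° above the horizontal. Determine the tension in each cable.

T_A = 12260 N, T_B = 15230 N

ΣF_x = 0: −T_A·cos37° + T_B·cos50° = 0 → T_B = 1.24246·T_A.
ΣF_y = 0: T_A·sin37° + T_B·sin50° = 19050.
Substitute: T_A·(0.601815 + 1.24246·0.766044) = 19050 → T_A = 12261.9 ≈ 12260 N.
Then T_B = 1.24246 × 12261.9 = 15230 N.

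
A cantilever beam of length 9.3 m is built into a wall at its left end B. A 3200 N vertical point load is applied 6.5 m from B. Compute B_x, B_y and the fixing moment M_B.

ΣF_x = 0: B_x = 0.
ΣF_y = 0: B_y − 3200 = 0 → B_y = 3200 N.
ΣM about B: M_B − 3200·6.5 = 0 → M_B = 20800 N·m.

B_x = 0, B_y = 3200 N, M_B = 20800 N·m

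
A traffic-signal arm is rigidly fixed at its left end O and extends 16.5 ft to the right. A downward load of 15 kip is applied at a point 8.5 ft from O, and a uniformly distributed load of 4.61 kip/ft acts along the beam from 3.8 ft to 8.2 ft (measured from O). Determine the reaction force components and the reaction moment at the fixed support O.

O_x = 0, O_y = 35.28 kip, M_O = 249.2 kip·ft

Resultant of the distributed load: 4.61 × 4.4 = 20.284 kip at 6 ft from O.
ΣF_x = 0: O_x = 0.
ΣF_y = 0: O_y − 15 − 4.61·4.4 = 0 → O_y = 35.28 kip.
ΣM about O: M_O − 15·8.5 − (4.61·4.4)·6 = 0 → M_O = 249.2 kip·ft.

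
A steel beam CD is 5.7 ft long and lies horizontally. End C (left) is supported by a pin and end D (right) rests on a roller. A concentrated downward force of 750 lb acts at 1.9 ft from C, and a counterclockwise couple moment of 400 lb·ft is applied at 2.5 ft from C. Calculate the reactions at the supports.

ΣM about C: D_y·5.7 − 750·1.9 + 400 = 0 → D_y = 1025/5.7 = 179.825 ≈ 179.8 lb.
ΣF_y = 0: C_y + 179.825 − 750 = 0 → C_y = 570.2 lb.
ΣF_x = 0: no horizontal applied forces, so C_x = 0.

C_x = 0, C_y = 570.2 lb, D_y = 179.8 lb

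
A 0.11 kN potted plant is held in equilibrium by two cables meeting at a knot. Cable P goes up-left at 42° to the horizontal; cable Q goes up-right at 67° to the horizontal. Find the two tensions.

ΣF_x = 0: −T_P·cos42° + T_Q·cos67° = 0 → T_Q = 1.90193·T_P.
ΣF_y = 0: T_P·sin42° + T_Q·sin67° = 0.11.
Substitute: T_P·(0.669131 + 1.90193·0.920505) = 0.11 → T_P = 0.045457 ≈ 0.04546 kN.
Then T_Q = 1.90193 × 0.045457 = 0.08646 kN.

T_P = 0.04546 kN, T_Q = 0.08646 kN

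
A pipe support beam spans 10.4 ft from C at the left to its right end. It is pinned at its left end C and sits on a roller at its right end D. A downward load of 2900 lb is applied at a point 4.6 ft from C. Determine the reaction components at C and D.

Taking moments about C: D_y·10.4 − 2900·4.6 = 0 → D_y = 13340/10.4 = 1282.69 ≈ 1283 lb.
ΣF_y = 0: C_y + 1282.69 − 2900 = 0 → C_y = 1617 lb.
ΣF_x = 0: no horizontal applied forces, so C_x = 0.

C_x = 0, C_y = 1617 lb, D_y = 1283 lb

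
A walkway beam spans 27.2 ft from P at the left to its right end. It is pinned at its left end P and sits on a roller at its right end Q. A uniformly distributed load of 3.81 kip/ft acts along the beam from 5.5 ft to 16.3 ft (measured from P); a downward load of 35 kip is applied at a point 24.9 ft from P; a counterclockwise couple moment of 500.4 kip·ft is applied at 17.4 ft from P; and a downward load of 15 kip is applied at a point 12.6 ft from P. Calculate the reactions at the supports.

P_x = 0, P_y = 54.07 kip, Q_y = 37.08 kip

Resultant of the distributed load: 3.81 × 10.8 = 41.148 kip at 10.9 ft from P.
Taking moments about P: Q_y·27.2 − (3.81·10.8)·10.9 − 35·24.9 + 500.4 − 15·12.6 = 0 → Q_y = 1008.6132/27.2 = 37.0814 ≈ 37.08 kip.
ΣF_y = 0: P_y + 37.0814 − 3.81·10.8 − 35 − 15 = 0 → P_y = 54.07 kip.
ΣF_x = 0: no horizontal applied forces, so P_x = 0.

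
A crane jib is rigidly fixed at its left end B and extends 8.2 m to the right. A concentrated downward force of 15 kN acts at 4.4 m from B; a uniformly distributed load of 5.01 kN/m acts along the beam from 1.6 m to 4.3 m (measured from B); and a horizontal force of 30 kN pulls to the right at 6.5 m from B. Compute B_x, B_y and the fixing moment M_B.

B_x = -30.00 kN, B_y = 28.53 kN, M_B = 105.9 kN·m

Resultant of the distributed load: 5.01 × 2.7 = 13.527 kN at 2.95 m from B.
ΣF_x = 0: B_x + 30 = 0 → B_x = -30.00 kN.
ΣF_y = 0: B_y − 15 − 5.01·2.7 = 0 → B_y = 28.53 kN.
ΣM about B: M_B − 15·4.4 − (5.01·2.7)·2.95 = 0 → M_B = 105.9 kN·m.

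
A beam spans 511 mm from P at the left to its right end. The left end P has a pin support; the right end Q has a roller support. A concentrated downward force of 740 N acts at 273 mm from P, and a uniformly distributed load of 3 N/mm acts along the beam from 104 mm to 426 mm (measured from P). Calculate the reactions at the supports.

Resultant of the distributed load: 3 × 322 = 966 N at 265 mm from P.
Moments about P: Q_y·511 − 740·273 − (3·322)·265 = 0 → Q_y = 458010/511 = 896.301 ≈ 896.3 N.
ΣF_y = 0: P_y + 896.301 − 740 − 3·322 = 0 → P_y = 809.7 N.
ΣF_x = 0: no horizontal applied forces, so P_x = 0.

P_x = 0, P_y = 809.7 N, Q_y = 896.3 N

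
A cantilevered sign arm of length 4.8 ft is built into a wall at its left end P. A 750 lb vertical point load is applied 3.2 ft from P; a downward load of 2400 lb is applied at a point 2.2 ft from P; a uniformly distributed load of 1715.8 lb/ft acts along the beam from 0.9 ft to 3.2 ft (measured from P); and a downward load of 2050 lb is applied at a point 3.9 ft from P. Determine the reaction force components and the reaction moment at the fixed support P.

Resultant of the distributed load: 1715.8 × 2.3 = 3946.34 lb at 2.05 ft from P.
ΣF_x = 0: P_x = 0.
ΣF_y = 0: P_y − 750 − 2400 − 1715.8·2.3 − 2050 = 0 → P_y = 9146 lb.
ΣM about P: M_P − 750·3.2 − 2400·2.2 − (1715.8·2.3)·2.05 − 2050·3.9 = 0 → M_P = 23760 lb·ft.

P_x = 0, P_y = 9146 lb, M_P = 23760 lb·ft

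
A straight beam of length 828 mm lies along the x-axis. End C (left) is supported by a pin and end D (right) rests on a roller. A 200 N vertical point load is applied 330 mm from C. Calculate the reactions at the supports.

Taking moments about C: D_y·828 − 200·330 = 0 → D_y = 66000/828 = 79.7101 ≈ 79.71 N.
ΣF_y = 0: C_y + 79.7101 − 200 = 0 → C_y = 120.3 N.
ΣF_x = 0: no horizontal applied forces, so C_x = 0.

C_x = 0, C_y = 120.3 N, D_y = 79.71 N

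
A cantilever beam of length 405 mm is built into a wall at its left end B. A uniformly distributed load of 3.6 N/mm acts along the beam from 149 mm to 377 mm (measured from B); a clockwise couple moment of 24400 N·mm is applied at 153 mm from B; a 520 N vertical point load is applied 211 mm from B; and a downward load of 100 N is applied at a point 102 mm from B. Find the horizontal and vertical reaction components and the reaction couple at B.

Resultant of the distributed load: 3.6 × 228 = 820.8 N at 263 mm from B.
ΣF_x = 0: B_x = 0.
ΣF_y = 0: B_y − 3.6·228 − 520 − 100 = 0 → B_y = 1441 N.
ΣM about B: M_B − (3.6·228)·263 − 24400 − 520·211 − 100·102 = 0 → M_B = 360200 N·mm.

B_x = 0, B_y = 1441 N, M_B = 360200 N·mm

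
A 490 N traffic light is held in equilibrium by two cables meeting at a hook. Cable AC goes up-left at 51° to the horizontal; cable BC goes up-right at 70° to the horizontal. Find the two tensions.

T_AC = 195.5 N, T_BC = 359.8 N

ΣF_x = 0: −T_AC·cos51° + T_BC·cos70° = 0 → T_BC = 1.84001·T_AC.
ΣF_y = 0: T_AC·sin51° + T_BC·sin70° = 490.
Substitute: T_AC·(0.777146 + 1.84001·0.939693) = 490 → T_AC = 195.516 ≈ 195.5 N.
Then T_BC = 1.84001 × 195.516 = 359.8 N.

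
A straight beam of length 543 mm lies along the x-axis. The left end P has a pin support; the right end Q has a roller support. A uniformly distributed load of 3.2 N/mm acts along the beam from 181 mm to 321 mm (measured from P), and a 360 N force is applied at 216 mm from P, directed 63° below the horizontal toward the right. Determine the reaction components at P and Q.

P_x = -163.4 N, P_y = 434.1 N, Q_y = 334.7 N

Resultant of the distributed load: 3.2 × 140 = 448 N at 251 mm from P.
ΣM about P: Q_y·543 − (3.2·140)·251 − 360·sin63°·216 = 0 → Q_y = 181733/543 = 334.683 ≈ 334.7 N.
ΣF_y = 0: P_y + 334.683 − 3.2·140 − 360·sin63° = 0 → P_y = 434.1 N.
ΣF_x = 0: P_x + 360·cos63° = 0 → P_x = -163.4 N.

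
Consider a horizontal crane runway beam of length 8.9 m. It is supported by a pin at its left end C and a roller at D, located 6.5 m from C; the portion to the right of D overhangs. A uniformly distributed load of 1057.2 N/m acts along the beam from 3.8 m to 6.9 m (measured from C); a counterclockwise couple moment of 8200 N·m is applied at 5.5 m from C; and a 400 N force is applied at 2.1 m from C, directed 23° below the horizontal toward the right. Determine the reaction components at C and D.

C_x = -368.2 N, C_y = 1947 N, D_y = 1486 N

Resultant of the distributed load: 1057.2 × 3.1 = 3277.32 N at 5.35 m from C.
Taking moments about C: D_y·6.5 − (1057.2·3.1)·5.35 + 8200 − 400·sin23°·2.1 = 0 → D_y = 9661.88/6.5 = 1486.44 ≈ 1486 N.
ΣF_y = 0: C_y + 1486.44 − 1057.2·3.1 − 400·sin23° = 0 → C_y = 1947 N.
ΣF_x = 0: C_x + 400·cos23° = 0 → C_x = -368.2 N.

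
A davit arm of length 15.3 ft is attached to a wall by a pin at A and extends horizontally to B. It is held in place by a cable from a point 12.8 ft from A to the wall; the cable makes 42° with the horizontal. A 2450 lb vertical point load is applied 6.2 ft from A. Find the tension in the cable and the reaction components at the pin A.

T = 1774 lb, A_x = 1318 lb, A_y = 1263 lb

ΣM about A: T·sin42°·12.8 − 2450·6.2 = 0 → T = 15190/(12.8·0.669131) = 1773.52 ≈ 1774 lb.
ΣF_x = 0: A_x − T·cos42° = 0 → A_x = 1773.52 × 0.743145 = 1318 lb.
ΣF_y = 0: A_y + T·sin42° − 2450 = 0 → A_y = 2450 − 1773.52 × 0.669131 = 1263 lb.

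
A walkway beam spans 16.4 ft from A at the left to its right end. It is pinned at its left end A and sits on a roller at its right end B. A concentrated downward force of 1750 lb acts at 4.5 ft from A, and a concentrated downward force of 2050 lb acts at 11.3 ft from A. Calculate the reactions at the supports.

A_x = 0, A_y = 1907 lb, B_y = 1893 lb

Taking moments about A: B_y·16.4 − 1750·4.5 − 2050·11.3 = 0 → B_y = 31040/16.4 = 1892.68 ≈ 1893 lb.
ΣF_y = 0: A_y + 1892.68 − 1750 − 2050 = 0 → A_y = 1907 lb.
ΣF_x = 0: no horizontal applied forces, so A_x = 0.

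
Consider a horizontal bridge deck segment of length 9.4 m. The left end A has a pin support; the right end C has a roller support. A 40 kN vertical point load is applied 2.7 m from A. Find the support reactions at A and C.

A_x = 0, A_y = 28.51 kN, C_y = 11.49 kN

Taking moments about A: C_y·9.4 − 40·2.7 = 0 → C_y = 108/9.4 = 11.4894 ≈ 11.49 kN.
ΣF_y = 0: A_y + 11.4894 − 40 = 0 → A_y = 28.51 kN.
ΣF_x = 0: no horizontal applied forces, so A_x = 0.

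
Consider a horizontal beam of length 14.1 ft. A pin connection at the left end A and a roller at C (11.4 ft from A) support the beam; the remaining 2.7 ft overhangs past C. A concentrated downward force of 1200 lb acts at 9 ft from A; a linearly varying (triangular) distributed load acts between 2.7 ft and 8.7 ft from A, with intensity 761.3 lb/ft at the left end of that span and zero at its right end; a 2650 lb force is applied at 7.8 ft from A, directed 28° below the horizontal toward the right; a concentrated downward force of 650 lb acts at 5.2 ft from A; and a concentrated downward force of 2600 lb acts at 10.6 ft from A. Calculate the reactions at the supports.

A_x = -2340 lb, A_y = 2524 lb, C_y = 5454 lb

Resultant of the triangular load: ½ × 761.3 × 6 = 2283.9 lb, acting at 4.7 ft from A (one-third of the span from the peak).
Taking moments about A: C_y·11.4 − 1200·9 − (½·761.3·6)·4.7 − 2650·sin28°·7.8 − 650·5.2 − 2600·10.6 = 0 → C_y = 62178.3/11.4 = 5454.24 ≈ 5454 lb.
ΣF_y = 0: A_y + 5454.24 − 1200 − ½·761.3·6 − 2650·sin28° − 650 − 2600 = 0 → A_y = 2524 lb.
ΣF_x = 0: A_x + 2650·cos28° = 0 → A_x = -2340 lb.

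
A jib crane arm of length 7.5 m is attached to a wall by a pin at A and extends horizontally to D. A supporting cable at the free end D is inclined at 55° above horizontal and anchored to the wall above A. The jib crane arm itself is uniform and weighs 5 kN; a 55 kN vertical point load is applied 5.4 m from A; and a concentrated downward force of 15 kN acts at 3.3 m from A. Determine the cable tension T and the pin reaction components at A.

T = 59.45 kN, A_x = 34.10 kN, A_y = 26.30 kN

ΣM about A: T·sin55°·7.5 − 5·3.75 − 55·5.4 − 15·3.3 = 0 → T = 365.25/(7.5·0.819152) = 59.4517 ≈ 59.45 kN.
ΣF_x = 0: A_x − T·cos55° = 0 → A_x = 59.4517 × 0.573576 = 34.10 kN.
ΣF_y = 0: A_y + T·sin55° − 5 − 55 − 15 = 0 → A_y = 75 − 59.4517 × 0.819152 = 26.30 kN.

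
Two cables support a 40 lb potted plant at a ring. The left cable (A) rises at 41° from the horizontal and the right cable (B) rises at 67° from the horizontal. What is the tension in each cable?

T_A = 16.43 lb, T_B = 31.74 lb

ΣF_x = 0: −T_A·cos41° + T_B·cos67° = 0 → T_B = 1.93153·T_A.
ΣF_y = 0: T_A·sin41° + T_B·sin67° = 40.
Substitute: T_A·(0.656059 + 1.93153·0.920505) = 40 → T_A = 16.4336 ≈ 16.43 lb.
Then T_B = 1.93153 × 16.4336 = 31.74 lb.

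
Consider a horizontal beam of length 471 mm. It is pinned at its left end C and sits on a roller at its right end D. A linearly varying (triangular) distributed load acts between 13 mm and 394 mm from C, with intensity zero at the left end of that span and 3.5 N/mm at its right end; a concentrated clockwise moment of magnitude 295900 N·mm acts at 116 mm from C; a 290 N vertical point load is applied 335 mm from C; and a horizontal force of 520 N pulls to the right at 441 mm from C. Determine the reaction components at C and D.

Resultant of the triangular load: ½ × 3.5 × 381 = 666.75 N, acting at 267 mm from C (one-third of the span from the peak).
Taking moments about C: D_y·471 − (½·3.5·381)·267 − 295900 − 290·335 = 0 → D_y = 571072.25/471 = 1212.47 ≈ 1212 N.
ΣF_y = 0: C_y + 1212.47 − ½·3.5·381 − 290 = 0 → C_y = -255.7 N.
ΣF_x = 0: C_x + 520 = 0 → C_x = -520.0 N.

C_x = -520.0 N, C_y = -255.7 N, D_y = 1212 N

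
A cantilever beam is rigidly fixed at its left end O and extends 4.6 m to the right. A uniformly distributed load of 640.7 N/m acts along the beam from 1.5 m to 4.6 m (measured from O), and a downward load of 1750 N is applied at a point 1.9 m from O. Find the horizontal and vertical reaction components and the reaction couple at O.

Resultant of the distributed load: 640.7 × 3.1 = 1986.17 N at 3.05 m from O.
ΣF_x = 0: O_x = 0.
ΣF_y = 0: O_y − 640.7·3.1 − 1750 = 0 → O_y = 3736 N.
ΣM about O: M_O − (640.7·3.1)·3.05 − 1750·1.9 = 0 → M_O = 9383 N·m.

O_x = 0, O_y = 3736 N, M_O = 9383 N·m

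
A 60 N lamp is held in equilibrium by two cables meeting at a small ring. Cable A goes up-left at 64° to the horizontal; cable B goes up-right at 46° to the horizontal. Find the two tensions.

T_A = 44.35 N, T_B = 27.99 N

ΣF_x = 0: −T_A·cos64° + T_B·cos46° = 0 → T_B = 0.63106·T_A.
ΣF_y = 0: T_A·sin64° + T_B·sin46° = 60.
Substitute: T_A·(0.898794 + 0.63106·0.71934) = 60 → T_A = 44.3544 ≈ 44.35 N.
Then T_B = 0.63106 × 44.3544 = 27.99 N.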